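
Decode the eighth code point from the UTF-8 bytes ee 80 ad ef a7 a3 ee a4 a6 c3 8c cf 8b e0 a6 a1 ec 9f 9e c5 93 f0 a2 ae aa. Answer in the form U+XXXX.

U+0153

Offset 0: leading byte 0xEE = 11101110 → 3-byte char #1 = EE 80 AD.
Offset 3: leading byte 0xEF = 11101111 → 3-byte char #2 = EF A7 A3.
Offset 6: leading byte 0xEE = 11101110 → 3-byte char #3 = EE A4 A6.
Offset 9: leading byte 0xC3 = 11000011 → 2-byte char #4 = C3 8C.
Offset 11: leading byte 0xCF = 11001111 → 2-byte char #5 = CF 8B.
Offset 13: leading byte 0xE0 = 11100000 → 3-byte char #6 = E0 A6 A1.
Offset 16: leading byte 0xEC = 11101100 → 3-byte char #7 = EC 9F 9E.
Offset 19: leading byte 0xC5 = 11000101 → 2-byte char #8 = C5 93.
Leading byte 0xC5 = 11000101 matches 110xxxxx → 2-byte sequence.
Byte 1: 0xC5 = 11000101, payload 00101 (5 bits).
Byte 2: 0x93 = 10010011 (10xxxxxx ✓), payload 010011.
Concatenate: 00101010011 = 0x153 (11 bits → U+0153).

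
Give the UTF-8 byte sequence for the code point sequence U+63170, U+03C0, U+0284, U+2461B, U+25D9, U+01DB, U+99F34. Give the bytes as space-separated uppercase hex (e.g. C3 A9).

F1 A3 85 B0 CF 80 CA 84 F0 A4 98 9B E2 97 99 C7 9B F2 99 BC B4

U+63170: 4-byte form → F1 A3 85 B0.
U+03C0: 2-byte form → CF 80.
U+0284: 2-byte form → CA 84.
U+2461B: 4-byte form → F0 A4 98 9B.
U+25D9: 3-byte form → E2 97 99.
U+01DB: 2-byte form → C7 9B.
U+99F34: 4-byte form → F2 99 BC B4.
Concatenated (21 bytes): F1 A3 85 B0 CF 80 CA 84 F0 A4 98 9B E2 97 99 C7 9B F2 99 BC B4.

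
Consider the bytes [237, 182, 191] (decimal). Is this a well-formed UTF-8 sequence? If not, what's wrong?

Structurally a 3-byte sequence; payload = 0xDDBF.
But 0xDDBF is in U+D800–U+DFFF, the surrogate range. Surrogates are not Unicode scalar values and are forbidden in UTF-8.

invalid (encodes a surrogate (U+D800–U+DFFF))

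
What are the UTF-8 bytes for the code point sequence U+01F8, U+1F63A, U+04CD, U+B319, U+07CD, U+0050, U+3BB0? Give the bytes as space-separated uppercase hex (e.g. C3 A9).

U+01F8: 2-byte form → C7 B8.
U+1F63A: 4-byte form → F0 9F 98 BA.
U+04CD: 2-byte form → D3 8D.
U+B319: 3-byte form → EB 8C 99.
U+07CD: 2-byte form → DF 8D.
U+0050: 1-byte form → 50.
U+3BB0: 3-byte form → E3 AE B0.
Concatenated (17 bytes): C7 B8 F0 9F 98 BA D3 8D EB 8C 99 DF 8D 50 E3 AE B0.

C7 B8 F0 9F 98 BA D3 8D EB 8C 99 DF 8D 50 E3 AE B0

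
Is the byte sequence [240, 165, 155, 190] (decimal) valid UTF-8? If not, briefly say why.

Leading byte 0xF0 = 11110000 → 4-byte form.
Continuation bytes 0xA5=10100101, 0x9B=10011011, 0xBE=10111110 all match 10xxxxxx.
Decoded value 0x256FE is ≥ 0x10000 (shortest form) and not a surrogate.

valid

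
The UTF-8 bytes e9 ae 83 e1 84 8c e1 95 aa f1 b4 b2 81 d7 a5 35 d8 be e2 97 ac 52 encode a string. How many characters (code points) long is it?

Byte at offset 0: 0xE9 = 11101001 → 3-byte char (#1). Advance 3.
Byte at offset 3: 0xE1 = 11100001 → 3-byte char (#2). Advance 3.
Byte at offset 6: 0xE1 = 11100001 → 3-byte char (#3). Advance 3.
Byte at offset 9: 0xF1 = 11110001 → 4-byte char (#4). Advance 4.
Byte at offset 13: 0xD7 = 11010111 → 2-byte char (#5). Advance 2.
Byte at offset 15: 0x35 = 00110101 → 1-byte char (#6). Advance 1.
Byte at offset 16: 0xD8 = 11011000 → 2-byte char (#7). Advance 2.
Byte at offset 18: 0xE2 = 11100010 → 3-byte char (#8). Advance 3.
Byte at offset 21: 0x52 = 01010010 → 1-byte char (#9). Advance 1.
Reached end at offset 22 after 9 code points.

9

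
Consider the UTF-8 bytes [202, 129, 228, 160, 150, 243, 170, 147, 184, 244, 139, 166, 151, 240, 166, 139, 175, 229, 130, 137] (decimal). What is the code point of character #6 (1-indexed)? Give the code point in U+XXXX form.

U+5089

Offset 0: leading byte 0xCA = 11001010 → 2-byte char #1 = CA 81.
Offset 2: leading byte 0xE4 = 11100100 → 3-byte char #2 = E4 A0 96.
Offset 5: leading byte 0xF3 = 11110011 → 4-byte char #3 = F3 AA 93 B8.
Offset 9: leading byte 0xF4 = 11110100 → 4-byte char #4 = F4 8B A6 97.
Offset 13: leading byte 0xF0 = 11110000 → 4-byte char #5 = F0 A6 8B AF.
Offset 17: leading byte 0xE5 = 11100101 → 3-byte char #6 = E5 82 89.
Leading byte 0xE5 = 11100101 matches 1110xxxx → 3-byte sequence.
Byte 1: 0xE5 = 11100101, payload 0101 (4 bits).
Byte 2: 0x82 = 10000010 (10xxxxxx ✓), payload 000010.
Byte 3: 0x89 = 10001001 (10xxxxxx ✓), payload 001001.
Concatenate: 0101000010001001 = 0x5089 (16 bits → U+5089).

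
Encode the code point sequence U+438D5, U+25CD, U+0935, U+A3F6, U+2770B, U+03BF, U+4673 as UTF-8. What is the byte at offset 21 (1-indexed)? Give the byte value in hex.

1-indexed offset 21 is 0-indexed offset 20.
U+438D5 → 4-byte form F1 83 A3 95 at offsets 0–3.
U+25CD → 3-byte form E2 97 8D at offsets 4–6.
U+0935 → 3-byte form E0 A4 B5 at offsets 7–9.
U+A3F6 → 3-byte form EA 8F B6 at offsets 10–12.
U+2770B → 4-byte form F0 A7 9C 8B at offsets 13–16.
U+03BF → 2-byte form CE BF at offsets 17–18.
U+4673 → 3-byte form E4 99 B3 at offsets 19–21.
Offset 20 falls in char 7's range; it's byte 2 of E4 99 B3 = 0x99.

0x99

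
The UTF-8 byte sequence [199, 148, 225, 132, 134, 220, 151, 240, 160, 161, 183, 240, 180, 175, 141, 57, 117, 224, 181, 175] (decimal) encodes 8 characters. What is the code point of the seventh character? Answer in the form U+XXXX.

Offset 0: leading byte 0xC7 = 11000111 → 2-byte char #1 = C7 94.
Offset 2: leading byte 0xE1 = 11100001 → 3-byte char #2 = E1 84 86.
Offset 5: leading byte 0xDC = 11011100 → 2-byte char #3 = DC 97.
Offset 7: leading byte 0xF0 = 11110000 → 4-byte char #4 = F0 A0 A1 B7.
Offset 11: leading byte 0xF0 = 11110000 → 4-byte char #5 = F0 B4 AF 8D.
Offset 15: leading byte 0x39 = 00111001 → 1-byte char #6 = 39.
Offset 16: leading byte 0x75 = 01110101 → 1-byte char #7 = 75.
Leading byte 0x75 = 01110101 matches 0xxxxxxx → 1-byte sequence.
Byte 1: 0x75 = 01110101, payload 1110101 (7 bits).
Concatenate: 1110101 = 0x75 (7 bits → U+0075).

U+0075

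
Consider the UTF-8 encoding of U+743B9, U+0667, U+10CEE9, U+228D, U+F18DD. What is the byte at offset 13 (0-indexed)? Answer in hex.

0xF3

U+743B9 → 4-byte form F1 B4 8E B9 at offsets 0–3.
U+0667 → 2-byte form D9 A7 at offsets 4–5.
U+10CEE9 → 4-byte form F4 8C BB A9 at offsets 6–9.
U+228D → 3-byte form E2 8A 8D at offsets 10–12.
U+F18DD → 4-byte form F3 B1 A3 9D at offsets 13–16.
Offset 13 falls in char 5's range; it's byte 1 of F3 B1 A3 9D = 0xF3.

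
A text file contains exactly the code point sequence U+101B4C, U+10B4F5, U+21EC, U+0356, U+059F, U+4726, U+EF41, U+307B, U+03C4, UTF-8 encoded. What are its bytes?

F4 81 AD 8C F4 8B 93 B5 E2 87 AC CD 96 D6 9F E4 9C A6 EE BD 81 E3 81 BB CF 84

U+101B4C: 4-byte form → F4 81 AD 8C.
U+10B4F5: 4-byte form → F4 8B 93 B5.
U+21EC: 3-byte form → E2 87 AC.
U+0356: 2-byte form → CD 96.
U+059F: 2-byte form → D6 9F.
U+4726: 3-byte form → E4 9C A6.
U+EF41: 3-byte form → EE BD 81.
U+307B: 3-byte form → E3 81 BB.
U+03C4: 2-byte form → CF 84.
Concatenated (26 bytes): F4 81 AD 8C F4 8B 93 B5 E2 87 AC CD 96 D6 9F E4 9C A6 EE BD 81 E3 81 BB CF 84.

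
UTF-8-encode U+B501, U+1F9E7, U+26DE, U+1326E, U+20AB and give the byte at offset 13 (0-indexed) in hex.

U+B501 → 3-byte form EB 94 81 at offsets 0–2.
U+1F9E7 → 4-byte form F0 9F A7 A7 at offsets 3–6.
U+26DE → 3-byte form E2 9B 9E at offsets 7–9.
U+1326E → 4-byte form F0 93 89 AE at offsets 10–13.
Offset 13 falls in char 4's range; it's byte 4 of F0 93 89 AE = 0xAE.

0xAE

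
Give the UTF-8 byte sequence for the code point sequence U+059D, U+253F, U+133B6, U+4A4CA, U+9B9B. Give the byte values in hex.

U+059D: 2-byte form → D6 9D.
U+253F: 3-byte form → E2 94 BF.
U+133B6: 4-byte form → F0 93 8E B6.
U+4A4CA: 4-byte form → F1 8A 93 8A.
U+9B9B: 3-byte form → E9 AE 9B.
Concatenated (16 bytes): D6 9D E2 94 BF F0 93 8E B6 F1 8A 93 8A E9 AE 9B.

D6 9D E2 94 BF F0 93 8E B6 F1 8A 93 8A E9 AE 9B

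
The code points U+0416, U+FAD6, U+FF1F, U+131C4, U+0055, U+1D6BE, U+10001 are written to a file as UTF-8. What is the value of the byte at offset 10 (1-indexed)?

1-indexed offset 10 is 0-indexed offset 9.
U+0416 → 2-byte form D0 96 at offsets 0–1.
U+FAD6 → 3-byte form EF AB 96 at offsets 2–4.
U+FF1F → 3-byte form EF BC 9F at offsets 5–7.
U+131C4 → 4-byte form F0 93 87 84 at offsets 8–11.
Offset 9 falls in char 4's range; it's byte 2 of F0 93 87 84 = 0x93.

0x93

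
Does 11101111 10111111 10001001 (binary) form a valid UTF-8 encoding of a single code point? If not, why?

valid

Leading byte 0xEF = 11101111 → 3-byte form.
Continuation bytes 0xBF=10111111, 0x89=10001001 all match 10xxxxxx.
Decoded value 0xFFC9 is ≥ 0x800 (shortest form) and not a surrogate.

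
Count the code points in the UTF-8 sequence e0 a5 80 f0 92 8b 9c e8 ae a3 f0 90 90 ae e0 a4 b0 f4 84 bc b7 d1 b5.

7

Byte at offset 0: 0xE0 = 11100000 → 3-byte char (#1). Advance 3.
Byte at offset 3: 0xF0 = 11110000 → 4-byte char (#2). Advance 4.
Byte at offset 7: 0xE8 = 11101000 → 3-byte char (#3). Advance 3.
Byte at offset 10: 0xF0 = 11110000 → 4-byte char (#4). Advance 4.
Byte at offset 14: 0xE0 = 11100000 → 3-byte char (#5). Advance 3.
Byte at offset 17: 0xF4 = 11110100 → 4-byte char (#6). Advance 4.
Byte at offset 21: 0xD1 = 11010001 → 2-byte char (#7). Advance 2.
Reached end at offset 23 after 7 code points.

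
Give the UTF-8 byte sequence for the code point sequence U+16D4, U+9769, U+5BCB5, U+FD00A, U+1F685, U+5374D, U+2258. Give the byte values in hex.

U+16D4: 3-byte form → E1 9B 94.
U+9769: 3-byte form → E9 9D A9.
U+5BCB5: 4-byte form → F1 9B B2 B5.
U+FD00A: 4-byte form → F3 BD 80 8A.
U+1F685: 4-byte form → F0 9F 9A 85.
U+5374D: 4-byte form → F1 93 9D 8D.
U+2258: 3-byte form → E2 89 98.
Concatenated (25 bytes): E1 9B 94 E9 9D A9 F1 9B B2 B5 F3 BD 80 8A F0 9F 9A 85 F1 93 9D 8D E2 89 98.

E1 9B 94 E9 9D A9 F1 9B B2 B5 F3 BD 80 8A F0 9F 9A 85 F1 93 9D 8D E2 89 98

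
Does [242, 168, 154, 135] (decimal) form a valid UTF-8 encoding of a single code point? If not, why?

valid

Leading byte 0xF2 = 11110010 → 4-byte form.
Continuation bytes 0xA8=10101000, 0x9A=10011010, 0x87=10000111 all match 10xxxxxx.
Decoded value 0xA8687 is ≥ 0x10000 (shortest form) and not a surrogate.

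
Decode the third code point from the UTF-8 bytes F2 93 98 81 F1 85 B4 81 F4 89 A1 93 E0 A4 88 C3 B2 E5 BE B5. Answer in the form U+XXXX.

U+109853

Offset 0: leading byte 0xF2 = 11110010 → 4-byte char #1 = F2 93 98 81.
Offset 4: leading byte 0xF1 = 11110001 → 4-byte char #2 = F1 85 B4 81.
Offset 8: leading byte 0xF4 = 11110100 → 4-byte char #3 = F4 89 A1 93.
Leading byte 0xF4 = 11110100 matches 11110xxx → 4-byte sequence.
Byte 1: 0xF4 = 11110100, payload 100 (3 bits).
Byte 2: 0x89 = 10001001 (10xxxxxx ✓), payload 001001.
Byte 3: 0xA1 = 10100001 (10xxxxxx ✓), payload 100001.
Byte 4: 0x93 = 10010011 (10xxxxxx ✓), payload 010011.
Concatenate: 100001001100001010011 = 0x109853 (21 bits → U+109853).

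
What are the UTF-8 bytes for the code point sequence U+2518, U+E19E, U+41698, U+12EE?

E2 94 98 EE 86 9E F1 81 9A 98 E1 8B AE

U+2518: 3-byte form → E2 94 98.
U+E19E: 3-byte form → EE 86 9E.
U+41698: 4-byte form → F1 81 9A 98.
U+12EE: 3-byte form → E1 8B AE.
Concatenated (13 bytes): E2 94 98 EE 86 9E F1 81 9A 98 E1 8B AE.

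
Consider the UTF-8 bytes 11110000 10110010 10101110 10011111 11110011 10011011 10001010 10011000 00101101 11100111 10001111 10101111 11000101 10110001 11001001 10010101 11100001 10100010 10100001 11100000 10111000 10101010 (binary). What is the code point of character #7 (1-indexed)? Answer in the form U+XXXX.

U+18A1

Offset 0: leading byte 0xF0 = 11110000 → 4-byte char #1 = F0 B2 AE 9F.
Offset 4: leading byte 0xF3 = 11110011 → 4-byte char #2 = F3 9B 8A 98.
Offset 8: leading byte 0x2D = 00101101 → 1-byte char #3 = 2D.
Offset 9: leading byte 0xE7 = 11100111 → 3-byte char #4 = E7 8F AF.
Offset 12: leading byte 0xC5 = 11000101 → 2-byte char #5 = C5 B1.
Offset 14: leading byte 0xC9 = 11001001 → 2-byte char #6 = C9 95.
Offset 16: leading byte 0xE1 = 11100001 → 3-byte char #7 = E1 A2 A1.
Leading byte 0xE1 = 11100001 matches 1110xxxx → 3-byte sequence.
Byte 1: 0xE1 = 11100001, payload 0001 (4 bits).
Byte 2: 0xA2 = 10100010 (10xxxxxx ✓), payload 100010.
Byte 3: 0xA1 = 10100001 (10xxxxxx ✓), payload 100001.
Concatenate: 0001100010100001 = 0x18A1 (16 bits → U+18A1).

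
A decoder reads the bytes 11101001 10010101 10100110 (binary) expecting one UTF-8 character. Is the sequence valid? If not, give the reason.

Leading byte 0xE9 = 11101001 → 3-byte form.
Continuation bytes 0x95=10010101, 0xA6=10100110 all match 10xxxxxx.
Decoded value 0x9566 is ≥ 0x800 (shortest form) and not a surrogate.

valid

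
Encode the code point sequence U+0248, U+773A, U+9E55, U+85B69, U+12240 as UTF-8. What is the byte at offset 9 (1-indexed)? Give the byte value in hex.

1-indexed offset 9 is 0-indexed offset 8.
U+0248 → 2-byte form C9 88 at offsets 0–1.
U+773A → 3-byte form E7 9C BA at offsets 2–4.
U+9E55 → 3-byte form E9 B9 95 at offsets 5–7.
U+85B69 → 4-byte form F2 85 AD A9 at offsets 8–11.
Offset 8 falls in char 4's range; it's byte 1 of F2 85 AD A9 = 0xF2.

0xF2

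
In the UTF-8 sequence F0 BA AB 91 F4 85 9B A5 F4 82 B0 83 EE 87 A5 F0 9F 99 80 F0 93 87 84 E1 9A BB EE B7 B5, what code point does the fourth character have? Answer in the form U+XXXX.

U+E1E5

Offset 0: leading byte 0xF0 = 11110000 → 4-byte char #1 = F0 BA AB 91.
Offset 4: leading byte 0xF4 = 11110100 → 4-byte char #2 = F4 85 9B A5.
Offset 8: leading byte 0xF4 = 11110100 → 4-byte char #3 = F4 82 B0 83.
Offset 12: leading byte 0xEE = 11101110 → 3-byte char #4 = EE 87 A5.
Leading byte 0xEE = 11101110 matches 1110xxxx → 3-byte sequence.
Byte 1: 0xEE = 11101110, payload 1110 (4 bits).
Byte 2: 0x87 = 10000111 (10xxxxxx ✓), payload 000111.
Byte 3: 0xA5 = 10100101 (10xxxxxx ✓), payload 100101.
Concatenate: 1110000111100101 = 0xE1E5 (16 bits → U+E1E5).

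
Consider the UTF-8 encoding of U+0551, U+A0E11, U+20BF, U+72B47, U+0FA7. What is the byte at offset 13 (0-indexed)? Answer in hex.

U+0551 → 2-byte form D5 91 at offsets 0–1.
U+A0E11 → 4-byte form F2 A0 B8 91 at offsets 2–5.
U+20BF → 3-byte form E2 82 BF at offsets 6–8.
U+72B47 → 4-byte form F1 B2 AD 87 at offsets 9–12.
U+0FA7 → 3-byte form E0 BE A7 at offsets 13–15.
Offset 13 falls in char 5's range; it's byte 1 of E0 BE A7 = 0xE0.

0xE0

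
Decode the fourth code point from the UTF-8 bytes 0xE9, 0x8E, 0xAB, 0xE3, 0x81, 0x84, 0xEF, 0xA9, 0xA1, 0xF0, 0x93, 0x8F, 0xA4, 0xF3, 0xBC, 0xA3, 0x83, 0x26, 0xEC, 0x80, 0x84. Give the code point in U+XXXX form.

Offset 0: leading byte 0xE9 = 11101001 → 3-byte char #1 = E9 8E AB.
Offset 3: leading byte 0xE3 = 11100011 → 3-byte char #2 = E3 81 84.
Offset 6: leading byte 0xEF = 11101111 → 3-byte char #3 = EF A9 A1.
Offset 9: leading byte 0xF0 = 11110000 → 4-byte char #4 = F0 93 8F A4.
Leading byte 0xF0 = 11110000 matches 11110xxx → 4-byte sequence.
Byte 1: 0xF0 = 11110000, payload 000 (3 bits).
Byte 2: 0x93 = 10010011 (10xxxxxx ✓), payload 010011.
Byte 3: 0x8F = 10001111 (10xxxxxx ✓), payload 001111.
Byte 4: 0xA4 = 10100100 (10xxxxxx ✓), payload 100100.
Concatenate: 000010011001111100100 = 0x133E4 (21 bits → U+133E4).

U+133E4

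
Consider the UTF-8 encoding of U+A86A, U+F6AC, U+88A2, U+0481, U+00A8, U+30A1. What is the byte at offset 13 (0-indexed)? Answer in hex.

U+A86A → 3-byte form EA A1 AA at offsets 0–2.
U+F6AC → 3-byte form EF 9A AC at offsets 3–5.
U+88A2 → 3-byte form E8 A2 A2 at offsets 6–8.
U+0481 → 2-byte form D2 81 at offsets 9–10.
U+00A8 → 2-byte form C2 A8 at offsets 11–12.
U+30A1 → 3-byte form E3 82 A1 at offsets 13–15.
Offset 13 falls in char 6's range; it's byte 1 of E3 82 A1 = 0xE3.

0xE3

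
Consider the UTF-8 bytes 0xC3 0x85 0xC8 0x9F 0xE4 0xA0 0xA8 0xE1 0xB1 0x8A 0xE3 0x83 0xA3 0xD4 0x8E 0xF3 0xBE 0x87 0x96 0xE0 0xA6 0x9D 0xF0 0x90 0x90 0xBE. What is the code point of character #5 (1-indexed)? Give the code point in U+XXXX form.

U+30E3

Offset 0: leading byte 0xC3 = 11000011 → 2-byte char #1 = C3 85.
Offset 2: leading byte 0xC8 = 11001000 → 2-byte char #2 = C8 9F.
Offset 4: leading byte 0xE4 = 11100100 → 3-byte char #3 = E4 A0 A8.
Offset 7: leading byte 0xE1 = 11100001 → 3-byte char #4 = E1 B1 8A.
Offset 10: leading byte 0xE3 = 11100011 → 3-byte char #5 = E3 83 A3.
Leading byte 0xE3 = 11100011 matches 1110xxxx → 3-byte sequence.
Byte 1: 0xE3 = 11100011, payload 0011 (4 bits).
Byte 2: 0x83 = 10000011 (10xxxxxx ✓), payload 000011.
Byte 3: 0xA3 = 10100011 (10xxxxxx ✓), payload 100011.
Concatenate: 0011000011100011 = 0x30E3 (16 bits → U+30E3).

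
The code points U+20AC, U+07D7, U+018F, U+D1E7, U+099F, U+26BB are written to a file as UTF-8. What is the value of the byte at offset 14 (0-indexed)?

U+20AC → 3-byte form E2 82 AC at offsets 0–2.
U+07D7 → 2-byte form DF 97 at offsets 3–4.
U+018F → 2-byte form C6 8F at offsets 5–6.
U+D1E7 → 3-byte form ED 87 A7 at offsets 7–9.
U+099F → 3-byte form E0 A6 9F at offsets 10–12.
U+26BB → 3-byte form E2 9A BB at offsets 13–15.
Offset 14 falls in char 6's range; it's byte 2 of E2 9A BB = 0x9A.

0x9A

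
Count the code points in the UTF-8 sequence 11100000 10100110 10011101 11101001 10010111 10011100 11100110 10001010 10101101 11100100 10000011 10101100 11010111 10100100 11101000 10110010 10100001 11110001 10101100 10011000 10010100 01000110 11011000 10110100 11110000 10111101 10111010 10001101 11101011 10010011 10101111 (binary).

11

Byte at offset 0: 0xE0 = 11100000 → 3-byte char (#1). Advance 3.
Byte at offset 3: 0xE9 = 11101001 → 3-byte char (#2). Advance 3.
Byte at offset 6: 0xE6 = 11100110 → 3-byte char (#3). Advance 3.
Byte at offset 9: 0xE4 = 11100100 → 3-byte char (#4). Advance 3.
Byte at offset 12: 0xD7 = 11010111 → 2-byte char (#5). Advance 2.
Byte at offset 14: 0xE8 = 11101000 → 3-byte char (#6). Advance 3.
Byte at offset 17: 0xF1 = 11110001 → 4-byte char (#7). Advance 4.
Byte at offset 21: 0x46 = 01000110 → 1-byte char (#8). Advance 1.
Byte at offset 22: 0xD8 = 11011000 → 2-byte char (#9). Advance 2.
Byte at offset 24: 0xF0 = 11110000 → 4-byte char (#10). Advance 4.
Byte at offset 28: 0xEB = 11101011 → 3-byte char (#11). Advance 3.
Reached end at offset 31 after 11 code points.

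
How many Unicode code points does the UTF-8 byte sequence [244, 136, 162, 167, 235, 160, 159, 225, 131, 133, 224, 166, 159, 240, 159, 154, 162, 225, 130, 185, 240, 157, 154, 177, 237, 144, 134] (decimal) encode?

8

Byte at offset 0: 0xF4 = 11110100 → 4-byte char (#1). Advance 4.
Byte at offset 4: 0xEB = 11101011 → 3-byte char (#2). Advance 3.
Byte at offset 7: 0xE1 = 11100001 → 3-byte char (#3). Advance 3.
Byte at offset 10: 0xE0 = 11100000 → 3-byte char (#4). Advance 3.
Byte at offset 13: 0xF0 = 11110000 → 4-byte char (#5). Advance 4.
Byte at offset 17: 0xE1 = 11100001 → 3-byte char (#6). Advance 3.
Byte at offset 20: 0xF0 = 11110000 → 4-byte char (#7). Advance 4.
Byte at offset 24: 0xED = 11101101 → 3-byte char (#8). Advance 3.
Reached end at offset 27 after 8 code points.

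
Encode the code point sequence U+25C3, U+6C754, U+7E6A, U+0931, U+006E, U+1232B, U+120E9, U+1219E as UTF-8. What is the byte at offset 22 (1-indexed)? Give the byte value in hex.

1-indexed offset 22 is 0-indexed offset 21.
U+25C3 → 3-byte form E2 97 83 at offsets 0–2.
U+6C754 → 4-byte form F1 AC 9D 94 at offsets 3–6.
U+7E6A → 3-byte form E7 B9 AA at offsets 7–9.
U+0931 → 3-byte form E0 A4 B1 at offsets 10–12.
U+006E → 1-byte form 6E at offsets 13–13.
U+1232B → 4-byte form F0 92 8C AB at offsets 14–17.
U+120E9 → 4-byte form F0 92 83 A9 at offsets 18–21.
Offset 21 falls in char 7's range; it's byte 4 of F0 92 83 A9 = 0xA9.

0xA9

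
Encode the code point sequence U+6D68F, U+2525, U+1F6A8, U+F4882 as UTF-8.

U+6D68F: 4-byte form → F1 AD 9A 8F.
U+2525: 3-byte form → E2 94 A5.
U+1F6A8: 4-byte form → F0 9F 9A A8.
U+F4882: 4-byte form → F3 B4 A2 82.
Concatenated (15 bytes): F1 AD 9A 8F E2 94 A5 F0 9F 9A A8 F3 B4 A2 82.

F1 AD 9A 8F E2 94 A5 F0 9F 9A A8 F3 B4 A2 82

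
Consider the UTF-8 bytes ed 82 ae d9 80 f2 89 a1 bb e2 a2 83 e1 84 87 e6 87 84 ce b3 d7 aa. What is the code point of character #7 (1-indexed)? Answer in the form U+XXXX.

Offset 0: leading byte 0xED = 11101101 → 3-byte char #1 = ED 82 AE.
Offset 3: leading byte 0xD9 = 11011001 → 2-byte char #2 = D9 80.
Offset 5: leading byte 0xF2 = 11110010 → 4-byte char #3 = F2 89 A1 BB.
Offset 9: leading byte 0xE2 = 11100010 → 3-byte char #4 = E2 A2 83.
Offset 12: leading byte 0xE1 = 11100001 → 3-byte char #5 = E1 84 87.
Offset 15: leading byte 0xE6 = 11100110 → 3-byte char #6 = E6 87 84.
Offset 18: leading byte 0xCE = 11001110 → 2-byte char #7 = CE B3.
Leading byte 0xCE = 11001110 matches 110xxxxx → 2-byte sequence.
Byte 1: 0xCE = 11001110, payload 01110 (5 bits).
Byte 2: 0xB3 = 10110011 (10xxxxxx ✓), payload 110011.
Concatenate: 01110110011 = 0x3B3 (11 bits → U+03B3).

U+03B3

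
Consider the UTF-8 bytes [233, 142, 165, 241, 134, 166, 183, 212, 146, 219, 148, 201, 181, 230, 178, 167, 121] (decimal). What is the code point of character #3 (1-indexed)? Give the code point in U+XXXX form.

Offset 0: leading byte 0xE9 = 11101001 → 3-byte char #1 = E9 8E A5.
Offset 3: leading byte 0xF1 = 11110001 → 4-byte char #2 = F1 86 A6 B7.
Offset 7: leading byte 0xD4 = 11010100 → 2-byte char #3 = D4 92.
Leading byte 0xD4 = 11010100 matches 110xxxxx → 2-byte sequence.
Byte 1: 0xD4 = 11010100, payload 10100 (5 bits).
Byte 2: 0x92 = 10010010 (10xxxxxx ✓), payload 010010.
Concatenate: 10100010010 = 0x512 (11 bits → U+0512).

U+0512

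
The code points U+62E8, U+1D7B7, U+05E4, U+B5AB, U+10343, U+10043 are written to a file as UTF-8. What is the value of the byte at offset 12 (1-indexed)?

0xAB

1-indexed offset 12 is 0-indexed offset 11.
U+62E8 → 3-byte form E6 8B A8 at offsets 0–2.
U+1D7B7 → 4-byte form F0 9D 9E B7 at offsets 3–6.
U+05E4 → 2-byte form D7 A4 at offsets 7–8.
U+B5AB → 3-byte form EB 96 AB at offsets 9–11.
Offset 11 falls in char 4's range; it's byte 3 of EB 96 AB = 0xAB.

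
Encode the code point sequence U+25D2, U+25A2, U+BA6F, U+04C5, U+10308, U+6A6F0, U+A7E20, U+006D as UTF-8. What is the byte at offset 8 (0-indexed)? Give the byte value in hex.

0xAF

U+25D2 → 3-byte form E2 97 92 at offsets 0–2.
U+25A2 → 3-byte form E2 96 A2 at offsets 3–5.
U+BA6F → 3-byte form EB A9 AF at offsets 6–8.
Offset 8 falls in char 3's range; it's byte 3 of EB A9 AF = 0xAF.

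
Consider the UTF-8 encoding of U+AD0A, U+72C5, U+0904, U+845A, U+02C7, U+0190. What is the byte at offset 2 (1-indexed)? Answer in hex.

0xB4

1-indexed offset 2 is 0-indexed offset 1.
U+AD0A → 3-byte form EA B4 8A at offsets 0–2.
Offset 1 falls in char 1's range; it's byte 2 of EA B4 8A = 0xB4.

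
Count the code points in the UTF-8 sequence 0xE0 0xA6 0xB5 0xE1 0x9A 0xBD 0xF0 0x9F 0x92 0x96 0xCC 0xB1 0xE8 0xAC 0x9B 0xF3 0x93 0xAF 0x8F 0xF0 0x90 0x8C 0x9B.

7

Byte at offset 0: 0xE0 = 11100000 → 3-byte char (#1). Advance 3.
Byte at offset 3: 0xE1 = 11100001 → 3-byte char (#2). Advance 3.
Byte at offset 6: 0xF0 = 11110000 → 4-byte char (#3). Advance 4.
Byte at offset 10: 0xCC = 11001100 → 2-byte char (#4). Advance 2.
Byte at offset 12: 0xE8 = 11101000 → 3-byte char (#5). Advance 3.
Byte at offset 15: 0xF3 = 11110011 → 4-byte char (#6). Advance 4.
Byte at offset 19: 0xF0 = 11110000 → 4-byte char (#7). Advance 4.
Reached end at offset 23 after 7 code points.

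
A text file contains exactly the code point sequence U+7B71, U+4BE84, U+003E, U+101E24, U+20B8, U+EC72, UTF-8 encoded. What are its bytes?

U+7B71: 3-byte form → E7 AD B1.
U+4BE84: 4-byte form → F1 8B BA 84.
U+003E: 1-byte form → 3E.
U+101E24: 4-byte form → F4 81 B8 A4.
U+20B8: 3-byte form → E2 82 B8.
U+EC72: 3-byte form → EE B1 B2.
Concatenated (18 bytes): E7 AD B1 F1 8B BA 84 3E F4 81 B8 A4 E2 82 B8 EE B1 B2.

E7 AD B1 F1 8B BA 84 3E F4 81 B8 A4 E2 82 B8 EE B1 B2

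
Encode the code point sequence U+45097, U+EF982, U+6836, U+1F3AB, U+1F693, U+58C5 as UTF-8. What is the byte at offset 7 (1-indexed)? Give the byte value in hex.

1-indexed offset 7 is 0-indexed offset 6.
U+45097 → 4-byte form F1 85 82 97 at offsets 0–3.
U+EF982 → 4-byte form F3 AF A6 82 at offsets 4–7.
Offset 6 falls in char 2's range; it's byte 3 of F3 AF A6 82 = 0xA6.

0xA6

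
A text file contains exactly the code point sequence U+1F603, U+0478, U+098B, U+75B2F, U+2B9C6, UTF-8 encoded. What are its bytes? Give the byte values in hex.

F0 9F 98 83 D1 B8 E0 A6 8B F1 B5 AC AF F0 AB A7 86

U+1F603: 4-byte form → F0 9F 98 83.
U+0478: 2-byte form → D1 B8.
U+098B: 3-byte form → E0 A6 8B.
U+75B2F: 4-byte form → F1 B5 AC AF.
U+2B9C6: 4-byte form → F0 AB A7 86.
Concatenated (17 bytes): F0 9F 98 83 D1 B8 E0 A6 8B F1 B5 AC AF F0 AB A7 86.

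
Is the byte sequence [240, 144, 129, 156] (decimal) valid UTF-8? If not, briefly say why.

valid

Leading byte 0xF0 = 11110000 → 4-byte form.
Continuation bytes 0x90=10010000, 0x81=10000001, 0x9C=10011100 all match 10xxxxxx.
Decoded value 0x1005C is ≥ 0x10000 (shortest form) and not a surrogate.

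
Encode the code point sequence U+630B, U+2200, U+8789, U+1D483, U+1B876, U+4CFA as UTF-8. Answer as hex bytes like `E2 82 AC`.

E6 8C 8B E2 88 80 E8 9E 89 F0 9D 92 83 F0 9B A1 B6 E4 B3 BA

U+630B: 3-byte form → E6 8C 8B.
U+2200: 3-byte form → E2 88 80.
U+8789: 3-byte form → E8 9E 89.
U+1D483: 4-byte form → F0 9D 92 83.
U+1B876: 4-byte form → F0 9B A1 B6.
U+4CFA: 3-byte form → E4 B3 BA.
Concatenated (20 bytes): E6 8C 8B E2 88 80 E8 9E 89 F0 9D 92 83 F0 9B A1 B6 E4 B3 BA.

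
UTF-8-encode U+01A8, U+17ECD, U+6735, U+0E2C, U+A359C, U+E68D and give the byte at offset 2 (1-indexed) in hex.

0xA8

1-indexed offset 2 is 0-indexed offset 1.
U+01A8 → 2-byte form C6 A8 at offsets 0–1.
Offset 1 falls in char 1's range; it's byte 2 of C6 A8 = 0xA8.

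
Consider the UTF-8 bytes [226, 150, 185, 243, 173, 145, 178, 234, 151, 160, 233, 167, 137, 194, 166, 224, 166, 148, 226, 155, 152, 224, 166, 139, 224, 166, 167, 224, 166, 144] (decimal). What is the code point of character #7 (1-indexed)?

U+26D8

Offset 0: leading byte 0xE2 = 11100010 → 3-byte char #1 = E2 96 B9.
Offset 3: leading byte 0xF3 = 11110011 → 4-byte char #2 = F3 AD 91 B2.
Offset 7: leading byte 0xEA = 11101010 → 3-byte char #3 = EA 97 A0.
Offset 10: leading byte 0xE9 = 11101001 → 3-byte char #4 = E9 A7 89.
Offset 13: leading byte 0xC2 = 11000010 → 2-byte char #5 = C2 A6.
Offset 15: leading byte 0xE0 = 11100000 → 3-byte char #6 = E0 A6 94.
Offset 18: leading byte 0xE2 = 11100010 → 3-byte char #7 = E2 9B 98.
Leading byte 0xE2 = 11100010 matches 1110xxxx → 3-byte sequence.
Byte 1: 0xE2 = 11100010, payload 0010 (4 bits).
Byte 2: 0x9B = 10011011 (10xxxxxx ✓), payload 011011.
Byte 3: 0x98 = 10011000 (10xxxxxx ✓), payload 011000.
Concatenate: 0010011011011000 = 0x26D8 (16 bits → U+26D8).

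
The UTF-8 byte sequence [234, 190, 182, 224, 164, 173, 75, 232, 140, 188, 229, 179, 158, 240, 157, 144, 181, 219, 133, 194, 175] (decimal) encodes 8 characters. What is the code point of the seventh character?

Offset 0: leading byte 0xEA = 11101010 → 3-byte char #1 = EA BE B6.
Offset 3: leading byte 0xE0 = 11100000 → 3-byte char #2 = E0 A4 AD.
Offset 6: leading byte 0x4B = 01001011 → 1-byte char #3 = 4B.
Offset 7: leading byte 0xE8 = 11101000 → 3-byte char #4 = E8 8C BC.
Offset 10: leading byte 0xE5 = 11100101 → 3-byte char #5 = E5 B3 9E.
Offset 13: leading byte 0xF0 = 11110000 → 4-byte char #6 = F0 9D 90 B5.
Offset 17: leading byte 0xDB = 11011011 → 2-byte char #7 = DB 85.
Leading byte 0xDB = 11011011 matches 110xxxxx → 2-byte sequence.
Byte 1: 0xDB = 11011011, payload 11011 (5 bits).
Byte 2: 0x85 = 10000101 (10xxxxxx ✓), payload 000101.
Concatenate: 11011000101 = 0x6C5 (11 bits → U+06C5).

U+06C5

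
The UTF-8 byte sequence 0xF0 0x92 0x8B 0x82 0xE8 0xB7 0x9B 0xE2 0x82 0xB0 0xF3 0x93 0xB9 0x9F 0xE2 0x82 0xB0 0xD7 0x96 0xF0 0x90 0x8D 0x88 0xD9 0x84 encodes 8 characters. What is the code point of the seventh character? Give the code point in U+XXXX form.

U+10348

Offset 0: leading byte 0xF0 = 11110000 → 4-byte char #1 = F0 92 8B 82.
Offset 4: leading byte 0xE8 = 11101000 → 3-byte char #2 = E8 B7 9B.
Offset 7: leading byte 0xE2 = 11100010 → 3-byte char #3 = E2 82 B0.
Offset 10: leading byte 0xF3 = 11110011 → 4-byte char #4 = F3 93 B9 9F.
Offset 14: leading byte 0xE2 = 11100010 → 3-byte char #5 = E2 82 B0.
Offset 17: leading byte 0xD7 = 11010111 → 2-byte char #6 = D7 96.
Offset 19: leading byte 0xF0 = 11110000 → 4-byte char #7 = F0 90 8D 88.
Leading byte 0xF0 = 11110000 matches 11110xxx → 4-byte sequence.
Byte 1: 0xF0 = 11110000, payload 000 (3 bits).
Byte 2: 0x90 = 10010000 (10xxxxxx ✓), payload 010000.
Byte 3: 0x8D = 10001101 (10xxxxxx ✓), payload 001101.
Byte 4: 0x88 = 10001000 (10xxxxxx ✓), payload 001000.
Concatenate: 000010000001101001000 = 0x10348 (21 bits → U+10348).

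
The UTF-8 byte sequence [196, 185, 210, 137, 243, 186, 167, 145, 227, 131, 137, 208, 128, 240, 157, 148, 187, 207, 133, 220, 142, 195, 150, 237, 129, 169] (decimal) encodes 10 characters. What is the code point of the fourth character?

Offset 0: leading byte 0xC4 = 11000100 → 2-byte char #1 = C4 B9.
Offset 2: leading byte 0xD2 = 11010010 → 2-byte char #2 = D2 89.
Offset 4: leading byte 0xF3 = 11110011 → 4-byte char #3 = F3 BA A7 91.
Offset 8: leading byte 0xE3 = 11100011 → 3-byte char #4 = E3 83 89.
Leading byte 0xE3 = 11100011 matches 1110xxxx → 3-byte sequence.
Byte 1: 0xE3 = 11100011, payload 0011 (4 bits).
Byte 2: 0x83 = 10000011 (10xxxxxx ✓), payload 000011.
Byte 3: 0x89 = 10001001 (10xxxxxx ✓), payload 001001.
Concatenate: 0011000011001001 = 0x30C9 (16 bits → U+30C9).

U+30C9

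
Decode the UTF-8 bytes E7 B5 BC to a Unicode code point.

Leading byte 0xE7 = 11100111 matches 1110xxxx → 3-byte sequence.
Byte 1: 0xE7 = 11100111, payload 0111 (4 bits).
Byte 2: 0xB5 = 10110101 (10xxxxxx ✓), payload 110101.
Byte 3: 0xBC = 10111100 (10xxxxxx ✓), payload 111100.
Concatenate: 0111110101111100 = 0x7D7C (16 bits → U+7D7C).

U+7D7C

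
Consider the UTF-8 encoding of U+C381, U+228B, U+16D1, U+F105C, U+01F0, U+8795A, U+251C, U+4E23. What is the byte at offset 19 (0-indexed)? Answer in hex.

0xE2

U+C381 → 3-byte form EC 8E 81 at offsets 0–2.
U+228B → 3-byte form E2 8A 8B at offsets 3–5.
U+16D1 → 3-byte form E1 9B 91 at offsets 6–8.
U+F105C → 4-byte form F3 B1 81 9C at offsets 9–12.
U+01F0 → 2-byte form C7 B0 at offsets 13–14.
U+8795A → 4-byte form F2 87 A5 9A at offsets 15–18.
U+251C → 3-byte form E2 94 9C at offsets 19–21.
Offset 19 falls in char 7's range; it's byte 1 of E2 94 9C = 0xE2.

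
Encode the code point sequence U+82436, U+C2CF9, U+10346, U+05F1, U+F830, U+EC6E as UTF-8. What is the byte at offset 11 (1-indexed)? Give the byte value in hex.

1-indexed offset 11 is 0-indexed offset 10.
U+82436 → 4-byte form F2 82 90 B6 at offsets 0–3.
U+C2CF9 → 4-byte form F3 82 B3 B9 at offsets 4–7.
U+10346 → 4-byte form F0 90 8D 86 at offsets 8–11.
Offset 10 falls in char 3's range; it's byte 3 of F0 90 8D 86 = 0x8D.

0x8D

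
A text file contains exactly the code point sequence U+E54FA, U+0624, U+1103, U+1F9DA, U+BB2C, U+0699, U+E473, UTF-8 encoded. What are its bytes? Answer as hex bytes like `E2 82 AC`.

U+E54FA: 4-byte form → F3 A5 93 BA.
U+0624: 2-byte form → D8 A4.
U+1103: 3-byte form → E1 84 83.
U+1F9DA: 4-byte form → F0 9F A7 9A.
U+BB2C: 3-byte form → EB AC AC.
U+0699: 2-byte form → DA 99.
U+E473: 3-byte form → EE 91 B3.
Concatenated (21 bytes): F3 A5 93 BA D8 A4 E1 84 83 F0 9F A7 9A EB AC AC DA 99 EE 91 B3.

F3 A5 93 BA D8 A4 E1 84 83 F0 9F A7 9A EB AC AC DA 99 EE 91 B3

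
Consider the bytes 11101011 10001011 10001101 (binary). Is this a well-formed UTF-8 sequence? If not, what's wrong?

valid

Leading byte 0xEB = 11101011 → 3-byte form.
Continuation bytes 0x8B=10001011, 0x8D=10001101 all match 10xxxxxx.
Decoded value 0xB2CD is ≥ 0x800 (shortest form) and not a surrogate.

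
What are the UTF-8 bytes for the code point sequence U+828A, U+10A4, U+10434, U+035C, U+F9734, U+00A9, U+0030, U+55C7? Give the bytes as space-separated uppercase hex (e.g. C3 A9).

U+828A: 3-byte form → E8 8A 8A.
U+10A4: 3-byte form → E1 82 A4.
U+10434: 4-byte form → F0 90 90 B4.
U+035C: 2-byte form → CD 9C.
U+F9734: 4-byte form → F3 B9 9C B4.
U+00A9: 2-byte form → C2 A9.
U+0030: 1-byte form → 30.
U+55C7: 3-byte form → E5 97 87.
Concatenated (22 bytes): E8 8A 8A E1 82 A4 F0 90 90 B4 CD 9C F3 B9 9C B4 C2 A9 30 E5 97 87.

E8 8A 8A E1 82 A4 F0 90 90 B4 CD 9C F3 B9 9C B4 C2 A9 30 E5 97 87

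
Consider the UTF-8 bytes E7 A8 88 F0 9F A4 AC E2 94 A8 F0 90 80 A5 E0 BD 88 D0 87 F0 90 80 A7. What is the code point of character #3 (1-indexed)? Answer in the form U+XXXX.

Offset 0: leading byte 0xE7 = 11100111 → 3-byte char #1 = E7 A8 88.
Offset 3: leading byte 0xF0 = 11110000 → 4-byte char #2 = F0 9F A4 AC.
Offset 7: leading byte 0xE2 = 11100010 → 3-byte char #3 = E2 94 A8.
Leading byte 0xE2 = 11100010 matches 1110xxxx → 3-byte sequence.
Byte 1: 0xE2 = 11100010, payload 0010 (4 bits).
Byte 2: 0x94 = 10010100 (10xxxxxx ✓), payload 010100.
Byte 3: 0xA8 = 10101000 (10xxxxxx ✓), payload 101000.
Concatenate: 0010010100101000 = 0x2528 (16 bits → U+2528).

U+2528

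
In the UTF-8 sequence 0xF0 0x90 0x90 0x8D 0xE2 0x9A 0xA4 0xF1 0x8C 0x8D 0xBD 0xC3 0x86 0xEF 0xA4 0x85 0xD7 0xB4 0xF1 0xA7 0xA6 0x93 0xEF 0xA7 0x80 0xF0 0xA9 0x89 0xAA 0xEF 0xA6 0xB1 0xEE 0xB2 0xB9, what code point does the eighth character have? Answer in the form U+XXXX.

Offset 0: leading byte 0xF0 = 11110000 → 4-byte char #1 = F0 90 90 8D.
Offset 4: leading byte 0xE2 = 11100010 → 3-byte char #2 = E2 9A A4.
Offset 7: leading byte 0xF1 = 11110001 → 4-byte char #3 = F1 8C 8D BD.
Offset 11: leading byte 0xC3 = 11000011 → 2-byte char #4 = C3 86.
Offset 13: leading byte 0xEF = 11101111 → 3-byte char #5 = EF A4 85.
Offset 16: leading byte 0xD7 = 11010111 → 2-byte char #6 = D7 B4.
Offset 18: leading byte 0xF1 = 11110001 → 4-byte char #7 = F1 A7 A6 93.
Offset 22: leading byte 0xEF = 11101111 → 3-byte char #8 = EF A7 80.
Leading byte 0xEF = 11101111 matches 1110xxxx → 3-byte sequence.
Byte 1: 0xEF = 11101111, payload 1111 (4 bits).
Byte 2: 0xA7 = 10100111 (10xxxxxx ✓), payload 100111.
Byte 3: 0x80 = 10000000 (10xxxxxx ✓), payload 000000.
Concatenate: 1111100111000000 = 0xF9C0 (16 bits → U+F9C0).

U+F9C0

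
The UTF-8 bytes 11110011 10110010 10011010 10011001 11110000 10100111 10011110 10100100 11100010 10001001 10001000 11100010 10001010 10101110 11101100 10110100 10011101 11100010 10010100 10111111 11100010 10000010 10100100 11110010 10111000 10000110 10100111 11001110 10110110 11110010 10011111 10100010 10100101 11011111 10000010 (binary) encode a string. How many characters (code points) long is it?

Byte at offset 0: 0xF3 = 11110011 → 4-byte char (#1). Advance 4.
Byte at offset 4: 0xF0 = 11110000 → 4-byte char (#2). Advance 4.
Byte at offset 8: 0xE2 = 11100010 → 3-byte char (#3). Advance 3.
Byte at offset 11: 0xE2 = 11100010 → 3-byte char (#4). Advance 3.
Byte at offset 14: 0xEC = 11101100 → 3-byte char (#5). Advance 3.
Byte at offset 17: 0xE2 = 11100010 → 3-byte char (#6). Advance 3.
Byte at offset 20: 0xE2 = 11100010 → 3-byte char (#7). Advance 3.
Byte at offset 23: 0xF2 = 11110010 → 4-byte char (#8). Advance 4.
Byte at offset 27: 0xCE = 11001110 → 2-byte char (#9). Advance 2.
Byte at offset 29: 0xF2 = 11110010 → 4-byte char (#10). Advance 4.
Byte at offset 33: 0xDF = 11011111 → 2-byte char (#11). Advance 2.
Reached end at offset 35 after 11 code points.

11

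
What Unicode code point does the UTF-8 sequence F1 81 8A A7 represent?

U+412A7

Leading byte 0xF1 = 11110001 matches 11110xxx → 4-byte sequence.
Byte 1: 0xF1 = 11110001, payload 001 (3 bits).
Byte 2: 0x81 = 10000001 (10xxxxxx ✓), payload 000001.
Byte 3: 0x8A = 10001010 (10xxxxxx ✓), payload 001010.
Byte 4: 0xA7 = 10100111 (10xxxxxx ✓), payload 100111.
Concatenate: 001000001001010100111 = 0x412A7 (21 bits → U+412A7).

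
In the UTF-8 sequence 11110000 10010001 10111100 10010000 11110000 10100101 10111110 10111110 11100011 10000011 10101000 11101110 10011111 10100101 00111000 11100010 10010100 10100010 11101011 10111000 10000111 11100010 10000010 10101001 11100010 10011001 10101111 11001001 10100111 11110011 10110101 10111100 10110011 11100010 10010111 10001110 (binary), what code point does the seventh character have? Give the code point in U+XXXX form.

U+BE07

Offset 0: leading byte 0xF0 = 11110000 → 4-byte char #1 = F0 91 BC 90.
Offset 4: leading byte 0xF0 = 11110000 → 4-byte char #2 = F0 A5 BE BE.
Offset 8: leading byte 0xE3 = 11100011 → 3-byte char #3 = E3 83 A8.
Offset 11: leading byte 0xEE = 11101110 → 3-byte char #4 = EE 9F A5.
Offset 14: leading byte 0x38 = 00111000 → 1-byte char #5 = 38.
Offset 15: leading byte 0xE2 = 11100010 → 3-byte char #6 = E2 94 A2.
Offset 18: leading byte 0xEB = 11101011 → 3-byte char #7 = EB B8 87.
Leading byte 0xEB = 11101011 matches 1110xxxx → 3-byte sequence.
Byte 1: 0xEB = 11101011, payload 1011 (4 bits).
Byte 2: 0xB8 = 10111000 (10xxxxxx ✓), payload 111000.
Byte 3: 0x87 = 10000111 (10xxxxxx ✓), payload 000111.
Concatenate: 1011111000000111 = 0xBE07 (16 bits → U+BE07).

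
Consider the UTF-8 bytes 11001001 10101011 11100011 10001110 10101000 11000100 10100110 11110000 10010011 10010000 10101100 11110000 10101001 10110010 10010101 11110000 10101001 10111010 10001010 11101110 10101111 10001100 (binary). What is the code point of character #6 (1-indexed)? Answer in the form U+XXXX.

U+29E8A

Offset 0: leading byte 0xC9 = 11001001 → 2-byte char #1 = C9 AB.
Offset 2: leading byte 0xE3 = 11100011 → 3-byte char #2 = E3 8E A8.
Offset 5: leading byte 0xC4 = 11000100 → 2-byte char #3 = C4 A6.
Offset 7: leading byte 0xF0 = 11110000 → 4-byte char #4 = F0 93 90 AC.
Offset 11: leading byte 0xF0 = 11110000 → 4-byte char #5 = F0 A9 B2 95.
Offset 15: leading byte 0xF0 = 11110000 → 4-byte char #6 = F0 A9 BA 8A.
Leading byte 0xF0 = 11110000 matches 11110xxx → 4-byte sequence.
Byte 1: 0xF0 = 11110000, payload 000 (3 bits).
Byte 2: 0xA9 = 10101001 (10xxxxxx ✓), payload 101001.
Byte 3: 0xBA = 10111010 (10xxxxxx ✓), payload 111010.
Byte 4: 0x8A = 10001010 (10xxxxxx ✓), payload 001010.
Concatenate: 000101001111010001010 = 0x29E8A (21 bits → U+29E8A).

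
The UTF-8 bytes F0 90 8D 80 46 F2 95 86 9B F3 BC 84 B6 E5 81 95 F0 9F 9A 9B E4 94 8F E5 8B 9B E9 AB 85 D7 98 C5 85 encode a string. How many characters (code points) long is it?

Byte at offset 0: 0xF0 = 11110000 → 4-byte char (#1). Advance 4.
Byte at offset 4: 0x46 = 01000110 → 1-byte char (#2). Advance 1.
Byte at offset 5: 0xF2 = 11110010 → 4-byte char (#3). Advance 4.
Byte at offset 9: 0xF3 = 11110011 → 4-byte char (#4). Advance 4.
Byte at offset 13: 0xE5 = 11100101 → 3-byte char (#5). Advance 3.
Byte at offset 16: 0xF0 = 11110000 → 4-byte char (#6). Advance 4.
Byte at offset 20: 0xE4 = 11100100 → 3-byte char (#7). Advance 3.
Byte at offset 23: 0xE5 = 11100101 → 3-byte char (#8). Advance 3.
Byte at offset 26: 0xE9 = 11101001 → 3-byte char (#9). Advance 3.
Byte at offset 29: 0xD7 = 11010111 → 2-byte char (#10). Advance 2.
Byte at offset 31: 0xC5 = 11000101 → 2-byte char (#11). Advance 2.
Reached end at offset 33 after 11 code points.

11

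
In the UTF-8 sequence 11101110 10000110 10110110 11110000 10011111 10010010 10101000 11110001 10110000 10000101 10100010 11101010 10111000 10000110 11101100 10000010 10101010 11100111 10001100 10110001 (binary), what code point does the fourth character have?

Offset 0: leading byte 0xEE = 11101110 → 3-byte char #1 = EE 86 B6.
Offset 3: leading byte 0xF0 = 11110000 → 4-byte char #2 = F0 9F 92 A8.
Offset 7: leading byte 0xF1 = 11110001 → 4-byte char #3 = F1 B0 85 A2.
Offset 11: leading byte 0xEA = 11101010 → 3-byte char #4 = EA B8 86.
Leading byte 0xEA = 11101010 matches 1110xxxx → 3-byte sequence.
Byte 1: 0xEA = 11101010, payload 1010 (4 bits).
Byte 2: 0xB8 = 10111000 (10xxxxxx ✓), payload 111000.
Byte 3: 0x86 = 10000110 (10xxxxxx ✓), payload 000110.
Concatenate: 1010111000000110 = 0xAE06 (16 bits → U+AE06).

U+AE06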